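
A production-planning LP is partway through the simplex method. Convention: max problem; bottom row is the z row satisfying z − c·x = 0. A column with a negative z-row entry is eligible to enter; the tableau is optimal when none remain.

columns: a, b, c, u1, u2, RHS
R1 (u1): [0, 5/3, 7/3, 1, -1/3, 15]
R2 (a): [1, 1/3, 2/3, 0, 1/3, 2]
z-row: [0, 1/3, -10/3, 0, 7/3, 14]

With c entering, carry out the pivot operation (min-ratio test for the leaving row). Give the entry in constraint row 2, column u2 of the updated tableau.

1/2

Ratio test on column c — row 1: 15/(7/3) = 45/7; row 2: 2/(2/3) = 3. Minimum is 3 at row 2 (a leaves); pivot element 2/3.
Divide row 2 by 2/3; eliminate column c from the other rows.
In the new row 2, the u2 entry is the old entry divided by the pivot: (1/3)/(2/3) = 1/2.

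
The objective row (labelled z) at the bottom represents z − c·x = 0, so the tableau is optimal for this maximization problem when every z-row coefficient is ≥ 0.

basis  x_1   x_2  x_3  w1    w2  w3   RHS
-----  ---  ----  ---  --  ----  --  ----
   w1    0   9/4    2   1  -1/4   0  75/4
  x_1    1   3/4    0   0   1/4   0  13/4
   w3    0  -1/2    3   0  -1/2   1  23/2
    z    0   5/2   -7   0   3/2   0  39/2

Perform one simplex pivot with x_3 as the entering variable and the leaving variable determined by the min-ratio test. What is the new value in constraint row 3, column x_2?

-1/6

Ratio test on column x_3 — row 1: (75/4)/2 = 75/8; row 2: entry 0 ≤ 0; row 3: (23/2)/3 = 23/6. Minimum is 23/6 at row 3 (w3 leaves); pivot element 3.
Divide row 3 by 3; eliminate column x_3 from the other rows.
In the new row 3, the x_2 entry is the old entry divided by the pivot: (-1/2)/3 = -1/6.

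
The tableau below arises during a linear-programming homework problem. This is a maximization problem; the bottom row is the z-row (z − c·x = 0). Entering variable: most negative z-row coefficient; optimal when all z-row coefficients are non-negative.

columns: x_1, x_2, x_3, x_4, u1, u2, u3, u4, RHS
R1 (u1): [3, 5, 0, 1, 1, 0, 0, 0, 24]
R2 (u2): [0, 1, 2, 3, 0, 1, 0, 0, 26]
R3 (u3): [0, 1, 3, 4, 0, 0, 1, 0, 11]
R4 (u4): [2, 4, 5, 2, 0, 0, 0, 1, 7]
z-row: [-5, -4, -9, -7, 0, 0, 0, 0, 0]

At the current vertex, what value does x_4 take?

0

x_4 is not in the basis, so in the current basic feasible solution x_4 = 0.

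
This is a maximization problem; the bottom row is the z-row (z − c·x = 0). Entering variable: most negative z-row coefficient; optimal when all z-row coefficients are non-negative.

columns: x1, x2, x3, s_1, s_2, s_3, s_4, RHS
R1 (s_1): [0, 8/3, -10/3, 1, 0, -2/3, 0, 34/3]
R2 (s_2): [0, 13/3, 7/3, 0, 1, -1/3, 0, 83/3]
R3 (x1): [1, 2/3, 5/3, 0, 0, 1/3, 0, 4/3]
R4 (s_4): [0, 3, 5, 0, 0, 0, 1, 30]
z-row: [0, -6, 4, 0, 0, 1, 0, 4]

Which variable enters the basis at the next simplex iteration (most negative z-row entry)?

x2

Negative z-row entries: x2: -6.
The most negative is -6 in column x2, so x2 enters.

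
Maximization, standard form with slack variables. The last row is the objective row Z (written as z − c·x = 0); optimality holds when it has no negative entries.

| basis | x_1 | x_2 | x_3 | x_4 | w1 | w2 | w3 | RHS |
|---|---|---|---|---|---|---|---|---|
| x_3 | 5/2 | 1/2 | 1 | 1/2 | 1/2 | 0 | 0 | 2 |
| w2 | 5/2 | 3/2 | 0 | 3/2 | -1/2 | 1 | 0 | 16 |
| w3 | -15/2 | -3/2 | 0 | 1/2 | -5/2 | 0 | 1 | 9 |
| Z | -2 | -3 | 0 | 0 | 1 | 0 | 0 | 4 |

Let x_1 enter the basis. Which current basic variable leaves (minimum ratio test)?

Column x_1 entries and ratios — x_3: 2/(5/2) = 4/5; w2: 16/(5/2) = 32/5; w3: -15/2 ≤ 0, skip.
Smallest ratio is 4/5 in the row of x_3, so x_3 leaves.

x_3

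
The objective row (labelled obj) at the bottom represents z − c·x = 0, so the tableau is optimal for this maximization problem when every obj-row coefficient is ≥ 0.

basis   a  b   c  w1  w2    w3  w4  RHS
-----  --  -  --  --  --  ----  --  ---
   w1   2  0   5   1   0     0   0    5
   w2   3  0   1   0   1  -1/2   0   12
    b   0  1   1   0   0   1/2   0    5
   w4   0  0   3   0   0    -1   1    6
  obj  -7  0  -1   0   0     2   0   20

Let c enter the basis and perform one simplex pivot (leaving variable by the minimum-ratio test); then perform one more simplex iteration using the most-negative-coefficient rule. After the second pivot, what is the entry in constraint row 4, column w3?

Ratio test on column c — row 1: 5/5 = 1; row 2: 12/1 = 12; row 3: 5/1 = 5; row 4: 6/3 = 2. Minimum is 1 at row 1 (w1 leaves); pivot element 5.
Divide row 1 by 5; eliminate column c from the other rows.
Second iteration: most negative obj-row entry is -33/5 in column a, so a enters.
Ratio test on column a — row 1: 1/(2/5) = 5/2; row 2: 11/(13/5) = 55/13; row 3: entry -2/5 ≤ 0; row 4: entry -6/5 ≤ 0. Minimum is 5/2 at row 1 (c leaves); pivot element 2/5.
Divide row 1 by 2/5; eliminate column a from the other rows.
After both pivots, the entry at constraint row 4, column w3 is -1.

-1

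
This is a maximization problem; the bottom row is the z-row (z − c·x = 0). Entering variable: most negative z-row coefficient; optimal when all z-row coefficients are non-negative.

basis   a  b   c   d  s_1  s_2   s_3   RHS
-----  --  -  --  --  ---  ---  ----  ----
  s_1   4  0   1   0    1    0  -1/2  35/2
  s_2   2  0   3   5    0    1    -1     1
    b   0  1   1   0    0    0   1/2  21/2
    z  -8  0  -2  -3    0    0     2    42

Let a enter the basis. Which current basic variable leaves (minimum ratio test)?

s_2

Column a entries and ratios — s_1: (35/2)/4 = 35/8; s_2: 1/2 = 1/2; b: 0 ≤ 0, skip.
Smallest ratio is 1/2 in the row of s_2, so s_2 leaves.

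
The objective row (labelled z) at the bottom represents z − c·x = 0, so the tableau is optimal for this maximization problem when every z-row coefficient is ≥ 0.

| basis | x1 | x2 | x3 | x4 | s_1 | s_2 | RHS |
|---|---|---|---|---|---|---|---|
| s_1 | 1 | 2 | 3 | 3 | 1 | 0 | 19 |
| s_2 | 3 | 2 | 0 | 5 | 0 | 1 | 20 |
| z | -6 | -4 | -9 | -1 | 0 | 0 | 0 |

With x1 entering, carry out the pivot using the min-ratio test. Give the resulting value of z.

Ratio test on column x1 — row 1: 19/1 = 19; row 2: 20/3 = 20/3. Minimum is 20/3 at row 2 (s_2 leaves); pivot element 3.
Pivot on row 2; the z-row RHS becomes 0 − (-6)·(20/3) = 40.

40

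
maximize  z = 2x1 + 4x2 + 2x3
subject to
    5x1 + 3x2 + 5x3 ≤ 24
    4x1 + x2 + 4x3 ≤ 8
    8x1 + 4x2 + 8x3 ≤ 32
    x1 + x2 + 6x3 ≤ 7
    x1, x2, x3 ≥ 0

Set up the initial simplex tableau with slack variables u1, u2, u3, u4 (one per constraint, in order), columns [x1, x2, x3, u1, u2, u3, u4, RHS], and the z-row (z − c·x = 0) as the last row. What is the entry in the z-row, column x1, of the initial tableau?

The z-row carries the negated objective coefficients: the x1 entry is -2.

-2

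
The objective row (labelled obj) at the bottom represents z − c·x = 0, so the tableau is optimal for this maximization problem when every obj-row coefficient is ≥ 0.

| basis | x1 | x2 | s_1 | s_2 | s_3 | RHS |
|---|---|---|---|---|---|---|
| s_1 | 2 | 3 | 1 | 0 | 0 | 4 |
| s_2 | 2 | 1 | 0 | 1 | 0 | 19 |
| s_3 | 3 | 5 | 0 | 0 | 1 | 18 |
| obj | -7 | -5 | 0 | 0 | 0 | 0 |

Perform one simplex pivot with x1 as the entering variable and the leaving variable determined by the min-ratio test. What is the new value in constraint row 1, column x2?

Ratio test on column x1 — row 1: 4/2 = 2; row 2: 19/2 = 19/2; row 3: 18/3 = 6. Minimum is 2 at row 1 (s_1 leaves); pivot element 2.
Divide row 1 by 2; eliminate column x1 from the other rows.
In the new row 1, the x2 entry is the old entry divided by the pivot: 3/2 = 3/2.

3/2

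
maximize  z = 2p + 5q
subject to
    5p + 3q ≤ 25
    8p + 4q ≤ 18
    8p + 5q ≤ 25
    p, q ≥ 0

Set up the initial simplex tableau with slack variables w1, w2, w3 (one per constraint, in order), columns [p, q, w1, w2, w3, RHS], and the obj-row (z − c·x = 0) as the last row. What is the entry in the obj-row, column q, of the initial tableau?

-5

The obj-row carries the negated objective coefficients: the q entry is -5.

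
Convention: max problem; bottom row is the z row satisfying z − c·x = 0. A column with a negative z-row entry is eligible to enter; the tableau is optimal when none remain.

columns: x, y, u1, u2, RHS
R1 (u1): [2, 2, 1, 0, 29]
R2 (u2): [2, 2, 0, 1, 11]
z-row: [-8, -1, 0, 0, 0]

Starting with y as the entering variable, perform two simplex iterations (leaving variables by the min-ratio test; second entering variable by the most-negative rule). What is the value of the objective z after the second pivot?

Ratio test on column y — row 1: 29/2 = 29/2; row 2: 11/2 = 11/2. Minimum is 11/2 at row 2 (u2 leaves); pivot element 2.
Pivot on row 2; the z-row RHS becomes 0 − (-1)·(11/2) = 11/2.
Next entering variable (most negative z-row entry -7): x.
Ratio test on column x — row 1: entry 0 ≤ 0; row 2: (11/2)/1 = 11/2. Minimum is 11/2 at row 2 (y leaves); pivot element 1.
After the second pivot the z-row RHS is 11/2 − (-7)·(11/2) = 44.

44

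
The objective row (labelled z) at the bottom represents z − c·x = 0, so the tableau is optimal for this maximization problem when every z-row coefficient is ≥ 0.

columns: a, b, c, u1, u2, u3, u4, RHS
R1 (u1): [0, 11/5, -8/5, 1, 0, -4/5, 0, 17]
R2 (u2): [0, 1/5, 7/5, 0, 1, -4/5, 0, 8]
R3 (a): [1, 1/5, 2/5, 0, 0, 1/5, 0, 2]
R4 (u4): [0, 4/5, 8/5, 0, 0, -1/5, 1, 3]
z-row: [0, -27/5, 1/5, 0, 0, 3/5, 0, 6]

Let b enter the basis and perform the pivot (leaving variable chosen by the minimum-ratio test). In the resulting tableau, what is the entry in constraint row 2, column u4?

-1/4

Ratio test on column b — row 1: 17/(11/5) = 85/11; row 2: 8/(1/5) = 40; row 3: 2/(1/5) = 10; row 4: 3/(4/5) = 15/4. Minimum is 15/4 at row 4 (u4 leaves); pivot element 4/5.
Divide row 4 by 4/5; eliminate column b from the other rows.
Row 2 update in column u4: 0 − (1/5)·(5/4) = -1/4.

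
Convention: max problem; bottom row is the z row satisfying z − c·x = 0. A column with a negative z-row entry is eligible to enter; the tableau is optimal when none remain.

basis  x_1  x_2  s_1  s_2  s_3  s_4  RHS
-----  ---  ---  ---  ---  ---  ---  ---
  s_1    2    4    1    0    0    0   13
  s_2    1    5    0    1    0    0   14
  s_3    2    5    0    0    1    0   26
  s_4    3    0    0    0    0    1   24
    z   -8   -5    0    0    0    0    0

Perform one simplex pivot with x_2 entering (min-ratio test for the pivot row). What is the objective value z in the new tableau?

14

Ratio test on column x_2 — row 1: 13/4 = 13/4; row 2: 14/5 = 14/5; row 3: 26/5 = 26/5; row 4: entry 0 ≤ 0. Minimum is 14/5 at row 2 (s_2 leaves); pivot element 5.
Pivot on row 2; the z-row RHS becomes 0 − (-5)·(14/5) = 14.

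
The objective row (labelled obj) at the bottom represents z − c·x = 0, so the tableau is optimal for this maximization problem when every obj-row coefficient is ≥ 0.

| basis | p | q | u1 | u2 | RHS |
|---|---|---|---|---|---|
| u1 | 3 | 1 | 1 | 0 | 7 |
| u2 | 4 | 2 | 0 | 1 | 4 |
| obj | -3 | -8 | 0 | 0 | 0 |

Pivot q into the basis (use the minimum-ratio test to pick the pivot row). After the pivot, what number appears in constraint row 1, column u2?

Ratio test on column q — row 1: 7/1 = 7; row 2: 4/2 = 2. Minimum is 2 at row 2 (u2 leaves); pivot element 2.
Divide row 2 by 2; eliminate column q from the other rows.
Row 1 update in column u2: 0 − 1·(1/2) = -1/2.

-1/2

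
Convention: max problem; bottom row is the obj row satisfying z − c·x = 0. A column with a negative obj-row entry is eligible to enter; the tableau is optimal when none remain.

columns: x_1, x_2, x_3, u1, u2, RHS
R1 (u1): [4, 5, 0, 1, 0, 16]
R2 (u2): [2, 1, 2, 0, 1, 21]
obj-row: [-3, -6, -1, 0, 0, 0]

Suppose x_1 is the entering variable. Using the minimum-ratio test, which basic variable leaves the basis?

u1

Column x_1 entries and ratios — u1: 16/4 = 4; u2: 21/2 = 21/2.
Smallest ratio is 4 in the row of u1, so u1 leaves.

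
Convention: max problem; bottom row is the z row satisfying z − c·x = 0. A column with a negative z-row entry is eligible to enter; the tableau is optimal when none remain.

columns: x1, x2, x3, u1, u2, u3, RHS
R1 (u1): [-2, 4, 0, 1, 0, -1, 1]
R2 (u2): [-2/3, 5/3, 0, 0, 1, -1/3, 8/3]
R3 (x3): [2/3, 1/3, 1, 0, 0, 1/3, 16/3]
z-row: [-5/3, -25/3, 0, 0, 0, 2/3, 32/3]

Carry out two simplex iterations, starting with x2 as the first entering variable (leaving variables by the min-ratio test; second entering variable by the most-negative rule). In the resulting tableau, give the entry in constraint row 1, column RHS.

Ratio test on column x2 — row 1: 1/4 = 1/4; row 2: (8/3)/(5/3) = 8/5; row 3: (16/3)/(1/3) = 16. Minimum is 1/4 at row 1 (u1 leaves); pivot element 4.
Divide row 1 by 4; eliminate column x2 from the other rows.
Second iteration: most negative z-row entry is -35/6 in column x1, so x1 enters.
Ratio test on column x1 — row 1: entry -1/2 ≤ 0; row 2: (9/4)/(1/6) = 27/2; row 3: (21/4)/(5/6) = 63/10. Minimum is 63/10 at row 3 (x3 leaves); pivot element 5/6.
Divide row 3 by 5/6; eliminate column x1 from the other rows.
After both pivots, the entry at constraint row 1, column RHS is 17/5.

17/5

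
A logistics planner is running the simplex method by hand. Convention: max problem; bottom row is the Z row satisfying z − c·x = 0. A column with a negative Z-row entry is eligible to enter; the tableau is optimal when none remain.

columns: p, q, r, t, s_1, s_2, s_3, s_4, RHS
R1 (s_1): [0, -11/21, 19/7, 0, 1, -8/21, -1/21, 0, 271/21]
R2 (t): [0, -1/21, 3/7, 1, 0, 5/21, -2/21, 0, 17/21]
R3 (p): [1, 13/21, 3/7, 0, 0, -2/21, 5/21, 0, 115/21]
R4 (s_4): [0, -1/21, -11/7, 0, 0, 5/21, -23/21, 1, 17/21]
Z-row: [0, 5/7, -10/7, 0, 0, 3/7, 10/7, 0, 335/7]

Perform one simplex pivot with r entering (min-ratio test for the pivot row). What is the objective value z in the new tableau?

Ratio test on column r — row 1: (271/21)/(19/7) = 271/57; row 2: (17/21)/(3/7) = 17/9; row 3: (115/21)/(3/7) = 115/9; row 4: entry -11/7 ≤ 0. Minimum is 17/9 at row 2 (t leaves); pivot element 3/7.
Pivot on row 2; the Z-row RHS becomes 335/7 − (-10/7)·(17/9) = 455/9.

455/9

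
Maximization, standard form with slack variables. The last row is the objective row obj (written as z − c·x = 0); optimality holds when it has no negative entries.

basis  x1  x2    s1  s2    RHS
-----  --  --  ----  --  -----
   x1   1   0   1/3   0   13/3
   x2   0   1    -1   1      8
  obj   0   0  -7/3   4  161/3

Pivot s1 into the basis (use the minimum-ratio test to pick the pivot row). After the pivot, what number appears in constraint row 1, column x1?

3

Ratio test on column s1 — row 1: (13/3)/(1/3) = 13; row 2: entry -1 ≤ 0. Minimum is 13 at row 1 (x1 leaves); pivot element 1/3.
Divide row 1 by 1/3; eliminate column s1 from the other rows.
In the new row 1, the x1 entry is the old entry divided by the pivot: 1/(1/3) = 3.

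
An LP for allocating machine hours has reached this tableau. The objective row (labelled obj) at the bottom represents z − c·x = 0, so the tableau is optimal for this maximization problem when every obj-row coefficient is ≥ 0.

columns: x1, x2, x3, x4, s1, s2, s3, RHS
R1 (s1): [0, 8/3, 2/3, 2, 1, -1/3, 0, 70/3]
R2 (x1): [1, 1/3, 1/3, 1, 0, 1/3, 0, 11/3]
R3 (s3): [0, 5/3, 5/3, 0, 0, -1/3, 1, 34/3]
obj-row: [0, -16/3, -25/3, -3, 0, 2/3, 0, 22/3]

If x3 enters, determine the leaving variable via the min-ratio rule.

Column x3 entries and ratios — s1: (70/3)/(2/3) = 35; x1: (11/3)/(1/3) = 11; s3: (34/3)/(5/3) = 34/5.
Smallest ratio is 34/5 in the row of s3, so s3 leaves.

s3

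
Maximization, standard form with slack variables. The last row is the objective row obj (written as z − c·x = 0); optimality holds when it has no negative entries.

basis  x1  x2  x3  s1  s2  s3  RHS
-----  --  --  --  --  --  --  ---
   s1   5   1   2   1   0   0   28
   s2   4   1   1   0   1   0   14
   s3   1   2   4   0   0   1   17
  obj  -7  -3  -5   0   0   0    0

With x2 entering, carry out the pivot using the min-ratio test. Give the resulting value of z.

Ratio test on column x2 — row 1: 28/1 = 28; row 2: 14/1 = 14; row 3: 17/2 = 17/2. Minimum is 17/2 at row 3 (s3 leaves); pivot element 2.
Pivot on row 3; the obj-row RHS becomes 0 − (-3)·(17/2) = 51/2.

51/2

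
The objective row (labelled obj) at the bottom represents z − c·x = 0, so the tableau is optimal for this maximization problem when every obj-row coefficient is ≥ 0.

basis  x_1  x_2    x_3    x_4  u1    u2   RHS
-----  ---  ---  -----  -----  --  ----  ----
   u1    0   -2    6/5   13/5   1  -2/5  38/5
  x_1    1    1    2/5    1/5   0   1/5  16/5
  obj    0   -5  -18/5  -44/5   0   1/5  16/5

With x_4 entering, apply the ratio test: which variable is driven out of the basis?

Column x_4 entries and ratios — u1: (38/5)/(13/5) = 38/13; x_1: (16/5)/(1/5) = 16.
Smallest ratio is 38/13 in the row of u1, so u1 leaves.

u1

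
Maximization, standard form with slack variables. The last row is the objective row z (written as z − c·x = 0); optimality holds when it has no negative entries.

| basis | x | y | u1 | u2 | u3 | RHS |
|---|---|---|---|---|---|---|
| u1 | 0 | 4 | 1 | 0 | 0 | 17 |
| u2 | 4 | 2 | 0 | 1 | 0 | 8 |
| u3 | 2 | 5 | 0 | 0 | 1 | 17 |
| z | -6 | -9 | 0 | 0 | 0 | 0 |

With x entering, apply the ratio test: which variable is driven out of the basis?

Column x entries and ratios — u1: 0 ≤ 0, skip; u2: 8/4 = 2; u3: 17/2 = 17/2.
Smallest ratio is 2 in the row of u2, so u2 leaves.

u2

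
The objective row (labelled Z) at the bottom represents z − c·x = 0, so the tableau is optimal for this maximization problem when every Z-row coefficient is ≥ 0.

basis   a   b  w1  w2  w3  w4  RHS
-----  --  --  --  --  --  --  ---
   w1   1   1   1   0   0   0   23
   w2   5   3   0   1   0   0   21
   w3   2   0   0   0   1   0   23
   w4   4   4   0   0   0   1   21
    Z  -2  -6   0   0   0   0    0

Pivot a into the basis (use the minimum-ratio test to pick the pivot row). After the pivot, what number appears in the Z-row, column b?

-24/5

Ratio test on column a — row 1: 23/1 = 23; row 2: 21/5 = 21/5; row 3: 23/2 = 23/2; row 4: 21/4 = 21/4. Minimum is 21/5 at row 2 (w2 leaves); pivot element 5.
Divide row 2 by 5; eliminate column a from the other rows.
Z-row update in column b: -6 − (-2)·(3/5) = -24/5.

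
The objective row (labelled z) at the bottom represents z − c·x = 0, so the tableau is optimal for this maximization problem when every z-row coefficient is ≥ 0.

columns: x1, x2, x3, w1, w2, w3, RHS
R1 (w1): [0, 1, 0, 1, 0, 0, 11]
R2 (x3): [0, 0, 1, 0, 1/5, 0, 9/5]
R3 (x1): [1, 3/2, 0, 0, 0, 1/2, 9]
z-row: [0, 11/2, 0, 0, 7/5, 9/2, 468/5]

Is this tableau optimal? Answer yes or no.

Every z-row coefficient is ≥ 0, so the tableau is optimal.

yes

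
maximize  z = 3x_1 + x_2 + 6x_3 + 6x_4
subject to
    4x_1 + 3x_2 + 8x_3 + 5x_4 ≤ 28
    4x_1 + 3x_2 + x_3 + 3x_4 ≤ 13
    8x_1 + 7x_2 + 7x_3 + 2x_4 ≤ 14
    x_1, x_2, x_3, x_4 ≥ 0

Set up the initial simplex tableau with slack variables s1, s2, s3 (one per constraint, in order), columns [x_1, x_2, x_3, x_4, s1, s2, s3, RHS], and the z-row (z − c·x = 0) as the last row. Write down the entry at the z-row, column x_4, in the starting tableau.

-6

The z-row carries the negated objective coefficients: the x_4 entry is -6.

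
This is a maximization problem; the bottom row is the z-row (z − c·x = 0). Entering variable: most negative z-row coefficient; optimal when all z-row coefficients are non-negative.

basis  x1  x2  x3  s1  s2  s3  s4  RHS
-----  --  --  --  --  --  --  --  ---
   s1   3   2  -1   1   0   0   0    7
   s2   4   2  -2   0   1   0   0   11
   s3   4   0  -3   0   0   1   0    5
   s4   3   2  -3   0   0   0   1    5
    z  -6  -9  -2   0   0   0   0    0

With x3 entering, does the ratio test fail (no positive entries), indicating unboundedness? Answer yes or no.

Every constraint-row entry in column x3 is ≤ 0, so increasing x3 is unbounded.

yes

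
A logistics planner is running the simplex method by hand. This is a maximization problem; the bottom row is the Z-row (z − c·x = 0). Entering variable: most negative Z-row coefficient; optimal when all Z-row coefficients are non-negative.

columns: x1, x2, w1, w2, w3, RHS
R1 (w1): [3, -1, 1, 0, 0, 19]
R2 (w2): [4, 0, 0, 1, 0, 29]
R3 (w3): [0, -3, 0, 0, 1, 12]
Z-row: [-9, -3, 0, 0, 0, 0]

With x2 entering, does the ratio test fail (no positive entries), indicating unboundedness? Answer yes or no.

Every constraint-row entry in column x2 is ≤ 0, so increasing x2 is unbounded.

yes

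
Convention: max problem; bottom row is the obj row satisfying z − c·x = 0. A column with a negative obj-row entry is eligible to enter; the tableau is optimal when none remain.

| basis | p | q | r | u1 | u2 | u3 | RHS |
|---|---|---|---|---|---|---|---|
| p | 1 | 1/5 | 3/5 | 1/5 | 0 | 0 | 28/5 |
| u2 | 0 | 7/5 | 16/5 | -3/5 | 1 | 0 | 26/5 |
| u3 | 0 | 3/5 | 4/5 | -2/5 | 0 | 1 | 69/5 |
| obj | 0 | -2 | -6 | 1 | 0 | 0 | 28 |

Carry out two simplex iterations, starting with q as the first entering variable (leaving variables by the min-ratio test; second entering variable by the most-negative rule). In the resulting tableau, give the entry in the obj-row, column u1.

-1/8

Ratio test on column q — row 1: (28/5)/(1/5) = 28; row 2: (26/5)/(7/5) = 26/7; row 3: (69/5)/(3/5) = 23. Minimum is 26/7 at row 2 (u2 leaves); pivot element 7/5.
Divide row 2 by 7/5; eliminate column q from the other rows.
Second iteration: most negative obj-row entry is -10/7 in column r, so r enters.
Ratio test on column r — row 1: (34/7)/(1/7) = 34; row 2: (26/7)/(16/7) = 13/8; row 3: entry -4/7 ≤ 0. Minimum is 13/8 at row 2 (q leaves); pivot element 16/7.
Divide row 2 by 16/7; eliminate column r from the other rows.
After both pivots, the entry at the obj-row, column u1 is -1/8.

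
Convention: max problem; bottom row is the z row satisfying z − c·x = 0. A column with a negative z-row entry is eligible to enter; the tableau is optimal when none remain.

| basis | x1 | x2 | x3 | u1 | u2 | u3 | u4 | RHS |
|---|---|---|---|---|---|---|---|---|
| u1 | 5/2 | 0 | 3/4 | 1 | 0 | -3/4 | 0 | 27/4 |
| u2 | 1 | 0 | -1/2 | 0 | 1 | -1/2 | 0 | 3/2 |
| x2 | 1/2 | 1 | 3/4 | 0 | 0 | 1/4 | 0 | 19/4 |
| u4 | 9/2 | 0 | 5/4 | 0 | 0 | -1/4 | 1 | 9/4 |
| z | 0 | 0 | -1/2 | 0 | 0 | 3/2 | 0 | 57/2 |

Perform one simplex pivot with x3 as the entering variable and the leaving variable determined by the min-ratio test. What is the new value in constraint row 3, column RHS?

Ratio test on column x3 — row 1: (27/4)/(3/4) = 9; row 2: entry -1/2 ≤ 0; row 3: (19/4)/(3/4) = 19/3; row 4: (9/4)/(5/4) = 9/5. Minimum is 9/5 at row 4 (u4 leaves); pivot element 5/4.
Divide row 4 by 5/4; eliminate column x3 from the other rows.
Row 3 update in column RHS: 19/4 − (3/4)·(9/5) = 17/5.

17/5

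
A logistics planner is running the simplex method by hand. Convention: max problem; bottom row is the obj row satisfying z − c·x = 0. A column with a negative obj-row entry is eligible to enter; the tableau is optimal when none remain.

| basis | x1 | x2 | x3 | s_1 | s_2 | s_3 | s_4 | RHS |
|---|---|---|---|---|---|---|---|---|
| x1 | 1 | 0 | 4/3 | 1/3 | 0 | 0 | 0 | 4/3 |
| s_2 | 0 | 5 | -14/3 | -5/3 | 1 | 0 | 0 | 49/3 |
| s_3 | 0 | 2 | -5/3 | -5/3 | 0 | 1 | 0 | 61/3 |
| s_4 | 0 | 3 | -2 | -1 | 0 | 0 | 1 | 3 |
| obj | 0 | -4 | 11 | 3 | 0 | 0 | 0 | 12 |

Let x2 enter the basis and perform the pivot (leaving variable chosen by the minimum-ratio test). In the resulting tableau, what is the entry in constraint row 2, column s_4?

Ratio test on column x2 — row 1: entry 0 ≤ 0; row 2: (49/3)/5 = 49/15; row 3: (61/3)/2 = 61/6; row 4: 3/3 = 1. Minimum is 1 at row 4 (s_4 leaves); pivot element 3.
Divide row 4 by 3; eliminate column x2 from the other rows.
Row 2 update in column s_4: 0 − 5·(1/3) = -5/3.

-5/3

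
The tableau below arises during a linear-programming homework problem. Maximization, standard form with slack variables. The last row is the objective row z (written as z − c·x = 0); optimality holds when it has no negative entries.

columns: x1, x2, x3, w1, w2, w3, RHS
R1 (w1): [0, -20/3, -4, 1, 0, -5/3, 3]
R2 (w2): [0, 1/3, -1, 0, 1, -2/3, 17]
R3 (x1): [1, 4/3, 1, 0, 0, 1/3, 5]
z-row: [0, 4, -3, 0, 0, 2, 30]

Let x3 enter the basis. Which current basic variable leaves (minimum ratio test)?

x1

Column x3 entries and ratios — w1: -4 ≤ 0, skip; w2: -1 ≤ 0, skip; x1: 5/1 = 5.
Smallest ratio is 5 in the row of x1, so x1 leaves.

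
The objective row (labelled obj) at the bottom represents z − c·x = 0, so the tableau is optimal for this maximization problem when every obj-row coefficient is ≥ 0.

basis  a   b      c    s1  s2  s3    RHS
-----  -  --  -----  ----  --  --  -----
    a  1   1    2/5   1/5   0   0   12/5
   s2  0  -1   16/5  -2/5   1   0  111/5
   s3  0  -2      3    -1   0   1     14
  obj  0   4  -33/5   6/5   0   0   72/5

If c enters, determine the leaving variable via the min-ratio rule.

s3

Column c entries and ratios — a: (12/5)/(2/5) = 6; s2: (111/5)/(16/5) = 111/16; s3: 14/3 = 14/3.
Smallest ratio is 14/3 in the row of s3, so s3 leaves.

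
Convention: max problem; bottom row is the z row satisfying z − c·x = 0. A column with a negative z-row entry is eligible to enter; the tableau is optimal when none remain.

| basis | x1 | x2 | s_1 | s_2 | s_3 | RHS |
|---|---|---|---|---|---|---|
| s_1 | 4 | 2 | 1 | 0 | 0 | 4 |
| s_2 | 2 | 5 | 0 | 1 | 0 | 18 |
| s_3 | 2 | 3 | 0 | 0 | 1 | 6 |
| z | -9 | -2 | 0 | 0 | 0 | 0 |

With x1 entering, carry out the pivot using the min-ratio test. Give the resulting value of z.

9

Ratio test on column x1 — row 1: 4/4 = 1; row 2: 18/2 = 9; row 3: 6/2 = 3. Minimum is 1 at row 1 (s_1 leaves); pivot element 4.
Pivot on row 1; the z-row RHS becomes 0 − (-9)·1 = 9.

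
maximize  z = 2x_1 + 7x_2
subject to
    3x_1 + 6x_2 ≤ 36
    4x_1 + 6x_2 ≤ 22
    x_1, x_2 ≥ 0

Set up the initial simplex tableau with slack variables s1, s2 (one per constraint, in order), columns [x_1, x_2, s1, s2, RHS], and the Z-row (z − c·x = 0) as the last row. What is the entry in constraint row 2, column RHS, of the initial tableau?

22

The RHS of constraint 2 is b_2 = 22.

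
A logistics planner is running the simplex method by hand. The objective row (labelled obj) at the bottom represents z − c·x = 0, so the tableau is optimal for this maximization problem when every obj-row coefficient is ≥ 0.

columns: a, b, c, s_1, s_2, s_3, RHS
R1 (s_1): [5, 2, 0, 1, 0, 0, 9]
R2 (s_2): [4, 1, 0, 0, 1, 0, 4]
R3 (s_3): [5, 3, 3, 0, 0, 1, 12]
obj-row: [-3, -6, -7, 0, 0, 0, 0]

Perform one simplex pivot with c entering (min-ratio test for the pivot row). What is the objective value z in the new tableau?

28

Ratio test on column c — row 1: entry 0 ≤ 0; row 2: entry 0 ≤ 0; row 3: 12/3 = 4. Minimum is 4 at row 3 (s_3 leaves); pivot element 3.
Pivot on row 3; the obj-row RHS becomes 0 − (-7)·4 = 28.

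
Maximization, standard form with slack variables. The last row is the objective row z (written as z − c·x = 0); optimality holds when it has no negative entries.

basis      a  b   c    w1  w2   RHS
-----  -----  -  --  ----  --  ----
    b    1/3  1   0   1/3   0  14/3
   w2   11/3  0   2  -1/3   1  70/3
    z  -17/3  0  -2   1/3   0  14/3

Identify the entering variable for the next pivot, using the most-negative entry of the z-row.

Negative z-row entries: a: -17/3, c: -2.
The most negative is -17/3 in column a, so a enters.

a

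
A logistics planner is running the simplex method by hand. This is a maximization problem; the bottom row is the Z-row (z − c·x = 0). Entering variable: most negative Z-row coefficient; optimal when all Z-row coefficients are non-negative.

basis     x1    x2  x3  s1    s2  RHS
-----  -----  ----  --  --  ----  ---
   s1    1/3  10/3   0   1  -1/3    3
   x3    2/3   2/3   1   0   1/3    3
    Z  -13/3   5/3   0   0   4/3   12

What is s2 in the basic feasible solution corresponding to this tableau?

0

s2 is not in the basis, so in the current basic feasible solution s2 = 0.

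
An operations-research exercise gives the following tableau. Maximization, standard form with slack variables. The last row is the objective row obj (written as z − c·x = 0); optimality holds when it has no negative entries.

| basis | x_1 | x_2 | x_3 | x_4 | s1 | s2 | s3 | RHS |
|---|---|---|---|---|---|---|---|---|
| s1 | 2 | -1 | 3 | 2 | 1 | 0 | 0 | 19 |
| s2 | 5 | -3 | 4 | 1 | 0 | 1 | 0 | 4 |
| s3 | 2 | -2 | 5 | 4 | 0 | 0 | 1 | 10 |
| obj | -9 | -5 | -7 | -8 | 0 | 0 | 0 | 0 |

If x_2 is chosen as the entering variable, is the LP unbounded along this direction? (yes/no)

yes

Every constraint-row entry in column x_2 is ≤ 0, so increasing x_2 is unbounded.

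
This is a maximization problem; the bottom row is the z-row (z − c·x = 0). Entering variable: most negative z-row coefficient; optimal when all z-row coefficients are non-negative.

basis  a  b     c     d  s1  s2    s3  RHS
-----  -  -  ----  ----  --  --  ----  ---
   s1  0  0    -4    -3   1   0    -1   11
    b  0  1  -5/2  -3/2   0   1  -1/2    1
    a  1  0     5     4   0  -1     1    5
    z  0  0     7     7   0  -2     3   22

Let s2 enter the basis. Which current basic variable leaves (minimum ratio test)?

Column s2 entries and ratios — s1: 0 ≤ 0, skip; b: 1/1 = 1; a: -1 ≤ 0, skip.
Smallest ratio is 1 in the row of b, so b leaves.

b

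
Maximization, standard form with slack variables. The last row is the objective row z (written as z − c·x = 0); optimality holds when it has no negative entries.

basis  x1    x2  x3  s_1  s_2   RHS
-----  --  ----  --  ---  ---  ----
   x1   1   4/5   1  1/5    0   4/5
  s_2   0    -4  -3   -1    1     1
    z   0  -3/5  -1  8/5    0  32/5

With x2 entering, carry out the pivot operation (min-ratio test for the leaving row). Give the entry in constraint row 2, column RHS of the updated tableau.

5

Ratio test on column x2 — row 1: (4/5)/(4/5) = 1; row 2: entry -4 ≤ 0. Minimum is 1 at row 1 (x1 leaves); pivot element 4/5.
Divide row 1 by 4/5; eliminate column x2 from the other rows.
Row 2 update in column RHS: 1 − (-4)·1 = 5.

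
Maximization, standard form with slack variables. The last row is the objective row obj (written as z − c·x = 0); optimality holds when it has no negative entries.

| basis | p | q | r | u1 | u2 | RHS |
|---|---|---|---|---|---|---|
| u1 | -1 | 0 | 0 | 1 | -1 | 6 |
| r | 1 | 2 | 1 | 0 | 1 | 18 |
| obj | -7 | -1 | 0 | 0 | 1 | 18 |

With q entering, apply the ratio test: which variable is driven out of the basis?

Column q entries and ratios — u1: 0 ≤ 0, skip; r: 18/2 = 9.
Smallest ratio is 9 in the row of r, so r leaves.

r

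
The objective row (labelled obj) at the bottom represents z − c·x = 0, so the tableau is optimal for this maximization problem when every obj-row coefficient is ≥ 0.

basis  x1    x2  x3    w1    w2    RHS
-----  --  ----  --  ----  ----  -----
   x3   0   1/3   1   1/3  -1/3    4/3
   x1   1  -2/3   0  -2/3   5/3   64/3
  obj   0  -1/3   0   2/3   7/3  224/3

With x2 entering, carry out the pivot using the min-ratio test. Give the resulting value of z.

76

Ratio test on column x2 — row 1: (4/3)/(1/3) = 4; row 2: entry -2/3 ≤ 0. Minimum is 4 at row 1 (x3 leaves); pivot element 1/3.
Pivot on row 1; the obj-row RHS becomes 224/3 − (-1/3)·4 = 76.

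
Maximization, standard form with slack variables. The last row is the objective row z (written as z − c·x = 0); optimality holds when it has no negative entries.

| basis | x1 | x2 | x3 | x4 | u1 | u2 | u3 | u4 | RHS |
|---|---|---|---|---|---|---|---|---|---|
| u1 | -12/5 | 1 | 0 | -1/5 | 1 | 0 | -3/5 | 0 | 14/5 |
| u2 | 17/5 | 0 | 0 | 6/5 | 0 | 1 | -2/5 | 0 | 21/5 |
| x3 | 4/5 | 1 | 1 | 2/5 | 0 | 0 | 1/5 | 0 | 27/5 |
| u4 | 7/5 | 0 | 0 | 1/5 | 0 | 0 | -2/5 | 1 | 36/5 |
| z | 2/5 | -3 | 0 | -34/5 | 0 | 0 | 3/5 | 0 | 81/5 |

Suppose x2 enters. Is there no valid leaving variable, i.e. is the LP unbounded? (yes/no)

no

Column x2 has positive entries in row(s) 1, 3, so the ratio test bounds it — not unbounded.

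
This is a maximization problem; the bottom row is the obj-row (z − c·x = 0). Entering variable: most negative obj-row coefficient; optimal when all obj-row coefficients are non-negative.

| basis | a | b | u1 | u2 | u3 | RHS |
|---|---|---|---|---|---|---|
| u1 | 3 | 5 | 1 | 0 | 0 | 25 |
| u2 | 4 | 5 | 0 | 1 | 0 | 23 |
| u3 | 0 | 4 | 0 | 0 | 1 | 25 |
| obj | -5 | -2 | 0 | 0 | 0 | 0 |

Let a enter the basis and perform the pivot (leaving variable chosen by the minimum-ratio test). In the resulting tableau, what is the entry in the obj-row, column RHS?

Ratio test on column a — row 1: 25/3 = 25/3; row 2: 23/4 = 23/4; row 3: entry 0 ≤ 0. Minimum is 23/4 at row 2 (u2 leaves); pivot element 4.
Divide row 2 by 4; eliminate column a from the other rows.
obj-row update in column RHS: 0 − (-5)·(23/4) = 115/4.

115/4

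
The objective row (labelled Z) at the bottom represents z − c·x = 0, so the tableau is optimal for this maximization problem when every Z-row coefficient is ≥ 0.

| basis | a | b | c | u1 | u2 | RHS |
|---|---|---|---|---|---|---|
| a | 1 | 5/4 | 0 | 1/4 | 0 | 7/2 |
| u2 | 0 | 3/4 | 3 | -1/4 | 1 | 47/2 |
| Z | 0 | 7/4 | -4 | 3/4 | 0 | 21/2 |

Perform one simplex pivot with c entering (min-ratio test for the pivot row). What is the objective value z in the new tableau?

251/6

Ratio test on column c — row 1: entry 0 ≤ 0; row 2: (47/2)/3 = 47/6. Minimum is 47/6 at row 2 (u2 leaves); pivot element 3.
Pivot on row 2; the Z-row RHS becomes 21/2 − (-4)·(47/6) = 251/6.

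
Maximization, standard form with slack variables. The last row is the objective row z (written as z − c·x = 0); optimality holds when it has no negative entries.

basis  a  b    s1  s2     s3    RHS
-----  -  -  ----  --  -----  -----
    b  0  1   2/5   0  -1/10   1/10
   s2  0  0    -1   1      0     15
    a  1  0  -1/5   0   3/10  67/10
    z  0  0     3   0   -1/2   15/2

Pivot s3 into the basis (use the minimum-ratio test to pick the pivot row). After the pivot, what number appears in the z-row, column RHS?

56/3

Ratio test on column s3 — row 1: entry -1/10 ≤ 0; row 2: entry 0 ≤ 0; row 3: (67/10)/(3/10) = 67/3. Minimum is 67/3 at row 3 (a leaves); pivot element 3/10.
Divide row 3 by 3/10; eliminate column s3 from the other rows.
z-row update in column RHS: 15/2 − (-1/2)·(67/3) = 56/3.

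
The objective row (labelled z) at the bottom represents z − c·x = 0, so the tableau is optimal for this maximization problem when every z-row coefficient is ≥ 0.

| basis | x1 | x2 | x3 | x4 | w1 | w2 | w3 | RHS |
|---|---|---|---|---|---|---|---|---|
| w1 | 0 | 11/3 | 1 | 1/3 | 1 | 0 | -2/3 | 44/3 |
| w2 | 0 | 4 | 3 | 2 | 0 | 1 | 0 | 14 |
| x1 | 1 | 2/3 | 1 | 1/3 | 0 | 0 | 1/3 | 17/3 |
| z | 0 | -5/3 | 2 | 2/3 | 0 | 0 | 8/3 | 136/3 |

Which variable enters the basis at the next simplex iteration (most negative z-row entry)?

x2

Negative z-row entries: x2: -5/3.
The most negative is -5/3 in column x2, so x2 enters.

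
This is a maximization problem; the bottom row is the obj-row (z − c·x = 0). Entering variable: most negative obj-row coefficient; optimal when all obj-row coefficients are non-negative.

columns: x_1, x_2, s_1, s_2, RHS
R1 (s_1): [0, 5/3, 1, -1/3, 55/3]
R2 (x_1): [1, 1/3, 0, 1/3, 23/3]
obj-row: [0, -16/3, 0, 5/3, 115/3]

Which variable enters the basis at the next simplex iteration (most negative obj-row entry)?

x_2

Negative obj-row entries: x_2: -16/3.
The most negative is -16/3 in column x_2, so x_2 enters.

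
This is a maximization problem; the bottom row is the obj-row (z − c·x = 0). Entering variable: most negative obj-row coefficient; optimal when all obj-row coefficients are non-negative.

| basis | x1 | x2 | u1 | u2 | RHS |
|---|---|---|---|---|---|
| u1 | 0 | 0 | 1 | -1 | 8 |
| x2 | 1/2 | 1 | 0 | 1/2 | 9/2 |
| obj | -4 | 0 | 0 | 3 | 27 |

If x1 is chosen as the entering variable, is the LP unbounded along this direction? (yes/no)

no

Column x1 has positive entries in row(s) 2, so the ratio test bounds it — not unbounded.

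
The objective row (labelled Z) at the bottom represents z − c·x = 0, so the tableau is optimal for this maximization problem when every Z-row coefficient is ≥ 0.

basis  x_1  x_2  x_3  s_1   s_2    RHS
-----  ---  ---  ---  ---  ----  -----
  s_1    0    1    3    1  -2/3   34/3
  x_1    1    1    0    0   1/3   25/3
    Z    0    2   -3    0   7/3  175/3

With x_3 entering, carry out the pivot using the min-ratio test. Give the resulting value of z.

Ratio test on column x_3 — row 1: (34/3)/3 = 34/9; row 2: entry 0 ≤ 0. Minimum is 34/9 at row 1 (s_1 leaves); pivot element 3.
Pivot on row 1; the Z-row RHS becomes 175/3 − (-3)·(34/9) = 209/3.

209/3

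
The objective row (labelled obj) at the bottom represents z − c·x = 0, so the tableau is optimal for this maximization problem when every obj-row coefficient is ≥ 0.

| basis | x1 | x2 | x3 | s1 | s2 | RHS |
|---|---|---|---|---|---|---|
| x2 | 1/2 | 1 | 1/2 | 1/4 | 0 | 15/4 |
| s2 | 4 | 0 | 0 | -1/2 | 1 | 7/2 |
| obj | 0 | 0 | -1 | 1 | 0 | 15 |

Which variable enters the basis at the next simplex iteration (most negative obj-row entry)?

x3

Negative obj-row entries: x3: -1.
The most negative is -1 in column x3, so x3 enters.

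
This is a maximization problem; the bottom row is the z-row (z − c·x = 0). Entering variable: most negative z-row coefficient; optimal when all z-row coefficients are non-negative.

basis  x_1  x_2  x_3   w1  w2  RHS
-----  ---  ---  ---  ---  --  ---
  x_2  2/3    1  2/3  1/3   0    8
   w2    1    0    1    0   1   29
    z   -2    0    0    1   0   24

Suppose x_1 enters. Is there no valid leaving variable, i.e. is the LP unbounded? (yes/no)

no

Column x_1 has positive entries in row(s) 1, 2, so the ratio test bounds it — not unbounded.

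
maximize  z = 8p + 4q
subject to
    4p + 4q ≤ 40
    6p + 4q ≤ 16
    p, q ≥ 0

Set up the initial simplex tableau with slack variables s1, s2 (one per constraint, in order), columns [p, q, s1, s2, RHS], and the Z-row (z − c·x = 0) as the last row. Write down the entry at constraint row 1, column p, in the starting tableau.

4

Constraint 1 has coefficient 4 on p.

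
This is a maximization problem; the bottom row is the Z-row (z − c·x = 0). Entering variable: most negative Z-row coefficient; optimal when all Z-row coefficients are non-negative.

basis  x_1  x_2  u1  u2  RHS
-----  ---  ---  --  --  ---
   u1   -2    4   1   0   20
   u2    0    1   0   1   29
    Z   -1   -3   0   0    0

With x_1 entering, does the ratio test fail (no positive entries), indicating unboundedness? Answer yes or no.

Every constraint-row entry in column x_1 is ≤ 0, so increasing x_1 is unbounded.

yes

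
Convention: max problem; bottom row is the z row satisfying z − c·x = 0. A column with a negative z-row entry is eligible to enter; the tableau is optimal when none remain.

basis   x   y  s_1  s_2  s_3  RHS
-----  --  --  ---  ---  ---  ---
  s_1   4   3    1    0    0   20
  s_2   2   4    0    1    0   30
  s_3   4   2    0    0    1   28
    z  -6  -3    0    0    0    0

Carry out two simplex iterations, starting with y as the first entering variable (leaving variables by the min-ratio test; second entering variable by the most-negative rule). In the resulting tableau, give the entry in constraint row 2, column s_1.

Ratio test on column y — row 1: 20/3 = 20/3; row 2: 30/4 = 15/2; row 3: 28/2 = 14. Minimum is 20/3 at row 1 (s_1 leaves); pivot element 3.
Divide row 1 by 3; eliminate column y from the other rows.
Second iteration: most negative z-row entry is -2 in column x, so x enters.
Ratio test on column x — row 1: (20/3)/(4/3) = 5; row 2: entry -10/3 ≤ 0; row 3: (44/3)/(4/3) = 11. Minimum is 5 at row 1 (y leaves); pivot element 4/3.
Divide row 1 by 4/3; eliminate column x from the other rows.
After both pivots, the entry at constraint row 2, column s_1 is -1/2.

-1/2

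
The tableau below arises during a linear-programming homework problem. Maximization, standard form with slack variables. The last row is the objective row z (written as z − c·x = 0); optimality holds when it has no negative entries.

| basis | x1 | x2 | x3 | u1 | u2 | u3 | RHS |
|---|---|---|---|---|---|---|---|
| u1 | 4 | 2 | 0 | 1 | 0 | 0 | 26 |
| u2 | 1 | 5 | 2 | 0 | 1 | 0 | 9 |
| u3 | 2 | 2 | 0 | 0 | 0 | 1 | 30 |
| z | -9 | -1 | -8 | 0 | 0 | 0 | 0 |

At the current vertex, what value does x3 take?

x3 is not in the basis, so in the current basic feasible solution x3 = 0.

0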